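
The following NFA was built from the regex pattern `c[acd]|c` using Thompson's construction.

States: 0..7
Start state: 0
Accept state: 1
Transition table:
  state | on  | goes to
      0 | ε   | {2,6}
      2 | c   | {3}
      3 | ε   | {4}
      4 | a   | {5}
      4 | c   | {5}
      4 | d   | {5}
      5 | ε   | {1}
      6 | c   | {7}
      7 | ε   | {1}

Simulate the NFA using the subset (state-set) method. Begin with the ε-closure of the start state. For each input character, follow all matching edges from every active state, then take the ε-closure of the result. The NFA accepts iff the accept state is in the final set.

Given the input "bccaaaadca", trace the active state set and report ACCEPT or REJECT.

Answer: REJECT

Derivation:
initial (ε-close {0}): {0,2,6}
'b' @ 1: {}  — no active states
rest 'ccaaaadca' ignored (set empty)
end set {} — state 1 not in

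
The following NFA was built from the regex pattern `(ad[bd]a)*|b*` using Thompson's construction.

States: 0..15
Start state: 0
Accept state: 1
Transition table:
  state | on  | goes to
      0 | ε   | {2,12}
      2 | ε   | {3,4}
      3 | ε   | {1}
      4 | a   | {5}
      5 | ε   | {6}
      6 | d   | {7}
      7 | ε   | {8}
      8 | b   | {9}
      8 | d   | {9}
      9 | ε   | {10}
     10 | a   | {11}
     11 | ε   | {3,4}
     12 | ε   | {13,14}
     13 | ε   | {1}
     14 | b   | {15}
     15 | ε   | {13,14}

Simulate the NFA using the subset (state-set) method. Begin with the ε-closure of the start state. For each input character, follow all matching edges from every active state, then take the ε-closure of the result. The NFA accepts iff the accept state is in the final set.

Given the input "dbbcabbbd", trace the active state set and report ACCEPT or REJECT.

Answer: REJECT

Derivation:
start: ε-closure({0}) = {0,1,2,3,4,12,13,14}
'd' @ 1: {}  — dead — no transitions
rest 'bbcabbbd' ignored (set empty)
final: {}; accept 1 not in set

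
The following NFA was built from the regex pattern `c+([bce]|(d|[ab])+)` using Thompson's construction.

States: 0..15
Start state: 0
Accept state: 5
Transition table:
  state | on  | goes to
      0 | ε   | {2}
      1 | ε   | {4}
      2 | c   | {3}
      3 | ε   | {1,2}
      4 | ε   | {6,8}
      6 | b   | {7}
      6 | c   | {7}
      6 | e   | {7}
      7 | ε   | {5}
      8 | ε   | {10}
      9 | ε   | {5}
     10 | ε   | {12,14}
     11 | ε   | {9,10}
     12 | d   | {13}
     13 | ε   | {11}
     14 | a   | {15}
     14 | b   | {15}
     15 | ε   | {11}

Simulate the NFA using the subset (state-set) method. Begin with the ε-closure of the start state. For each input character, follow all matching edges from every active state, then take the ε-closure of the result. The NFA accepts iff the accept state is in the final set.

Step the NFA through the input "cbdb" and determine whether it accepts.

Answer: ACCEPT

Steps:
S₀ = ε-closure({0}) = {0,2}
'c' @ 1: {1,2,3,4,6,8,10,12,14}
'b' @ 2: {5,7,9,10,11,12,14,15}  (accept∈set)
'd' @ 3: {5,9,10,11,12,13,14}  (accept∈set)
'b' @ 4: {5,9,10,11,12,14,15}  (accept∈set)
after full input: {5,9,10,11,12,14,15}  (accept=5 in)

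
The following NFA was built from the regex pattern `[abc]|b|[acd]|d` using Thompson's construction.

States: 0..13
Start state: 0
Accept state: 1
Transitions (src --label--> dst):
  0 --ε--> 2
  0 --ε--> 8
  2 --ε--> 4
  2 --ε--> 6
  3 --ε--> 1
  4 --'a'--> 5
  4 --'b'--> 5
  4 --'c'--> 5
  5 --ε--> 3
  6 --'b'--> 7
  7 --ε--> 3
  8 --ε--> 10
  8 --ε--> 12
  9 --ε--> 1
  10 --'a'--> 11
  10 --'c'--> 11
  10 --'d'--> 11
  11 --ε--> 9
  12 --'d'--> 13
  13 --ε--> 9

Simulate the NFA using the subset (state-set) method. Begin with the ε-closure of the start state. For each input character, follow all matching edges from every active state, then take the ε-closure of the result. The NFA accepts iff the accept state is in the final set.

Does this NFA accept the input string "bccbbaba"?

Answer: REJECT

Derivation:
initial (ε-close {0}): {0,2,4,6,8,10,12}
'b' @ 1: {1,3,5,7}  (accept∈set)
'c' @ 2: {}  — no active states
rest 'cbbaba' ignored (set empty)
final: {}; accept 1 not in set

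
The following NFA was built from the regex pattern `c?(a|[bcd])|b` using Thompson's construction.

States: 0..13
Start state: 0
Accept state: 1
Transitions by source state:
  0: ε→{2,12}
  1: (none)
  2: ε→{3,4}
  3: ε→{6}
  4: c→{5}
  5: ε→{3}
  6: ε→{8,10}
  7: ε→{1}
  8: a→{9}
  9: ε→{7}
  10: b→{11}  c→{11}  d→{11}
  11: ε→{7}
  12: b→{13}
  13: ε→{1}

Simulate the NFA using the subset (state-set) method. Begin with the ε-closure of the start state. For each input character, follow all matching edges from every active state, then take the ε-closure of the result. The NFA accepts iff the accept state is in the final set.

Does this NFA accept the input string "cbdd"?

start: ε-closure({0}) = {0,2,3,4,6,8,10,12}
'c' @ 1: {1,3,5,6,7,8,10,11}  (accept∈set)
'b' @ 2: {1,7,11}  (accept∈set)
'd' @ 3: {}  — no active states
rest 'd' ignored (set empty)
after full input: {}  (accept=1 not in)

Answer: REJECT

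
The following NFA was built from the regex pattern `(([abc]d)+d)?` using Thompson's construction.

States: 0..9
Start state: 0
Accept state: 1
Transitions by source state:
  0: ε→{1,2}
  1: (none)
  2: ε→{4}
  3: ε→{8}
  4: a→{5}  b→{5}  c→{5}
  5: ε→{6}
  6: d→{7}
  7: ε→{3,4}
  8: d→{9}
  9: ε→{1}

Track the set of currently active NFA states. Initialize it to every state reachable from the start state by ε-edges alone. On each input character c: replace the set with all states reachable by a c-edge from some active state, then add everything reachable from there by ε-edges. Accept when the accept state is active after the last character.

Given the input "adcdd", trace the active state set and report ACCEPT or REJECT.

Answer: ACCEPT

Trace:
S₀ = ε-closure({0}) = {0,1,2,4}
'a' @ 1: {5,6}
'd' @ 2: {3,4,7,8}
'c' @ 3: {5,6}
'd' @ 4: {3,4,7,8}
'd' @ 5: {1,9}  [accepting]
after full input: {1,9}  (accept=1 in)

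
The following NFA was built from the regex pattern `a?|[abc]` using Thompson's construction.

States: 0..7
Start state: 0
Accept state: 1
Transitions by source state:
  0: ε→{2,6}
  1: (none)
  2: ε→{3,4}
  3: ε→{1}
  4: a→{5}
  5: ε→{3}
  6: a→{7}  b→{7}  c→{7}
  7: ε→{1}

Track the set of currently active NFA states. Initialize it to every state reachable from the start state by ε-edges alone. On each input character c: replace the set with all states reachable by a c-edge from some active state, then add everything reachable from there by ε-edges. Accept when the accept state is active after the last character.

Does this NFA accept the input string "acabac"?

S₀ = ε-closure({0}) = {0,1,2,3,4,6}
'a' @ 1: {1,3,5,7}  [accepting]
'c' @ 2: {}  — dead — no transitions
rest 'abac' ignored (set empty)
after full input: {}  (accept=1 not in)

Answer: REJECT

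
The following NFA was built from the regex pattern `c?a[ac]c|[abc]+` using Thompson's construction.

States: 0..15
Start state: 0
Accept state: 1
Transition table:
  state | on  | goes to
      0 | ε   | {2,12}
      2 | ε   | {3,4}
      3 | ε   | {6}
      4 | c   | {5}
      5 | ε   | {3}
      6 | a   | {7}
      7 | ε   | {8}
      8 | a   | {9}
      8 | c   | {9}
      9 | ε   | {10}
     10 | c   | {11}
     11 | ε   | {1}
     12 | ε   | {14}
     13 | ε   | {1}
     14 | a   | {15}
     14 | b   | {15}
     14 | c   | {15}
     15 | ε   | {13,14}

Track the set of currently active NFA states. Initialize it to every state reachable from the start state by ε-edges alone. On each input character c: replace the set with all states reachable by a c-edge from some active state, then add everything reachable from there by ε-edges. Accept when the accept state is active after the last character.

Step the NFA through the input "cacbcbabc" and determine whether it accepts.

S₀ = ε-closure({0}) = {0,2,3,4,6,12,14}
'c' @ 1: {1,3,5,6,13,14,15}  (accept∈set)
'a' @ 2: {1,7,8,13,14,15}  (accept∈set)
'c' @ 3: {1,9,10,13,14,15}  (accept∈set)
'b' @ 4: {1,13,14,15}  (accept∈set)
'c' @ 5: {1,13,14,15}  (accept∈set)
'b' @ 6: {1,13,14,15}  (accept∈set)
'a' @ 7: {1,13,14,15}  (accept∈set)
'b' @ 8: {1,13,14,15}  (accept∈set)
'c' @ 9: {1,13,14,15}  (accept∈set)
after full input: {1,13,14,15}  (accept=1 in)

Answer: ACCEPT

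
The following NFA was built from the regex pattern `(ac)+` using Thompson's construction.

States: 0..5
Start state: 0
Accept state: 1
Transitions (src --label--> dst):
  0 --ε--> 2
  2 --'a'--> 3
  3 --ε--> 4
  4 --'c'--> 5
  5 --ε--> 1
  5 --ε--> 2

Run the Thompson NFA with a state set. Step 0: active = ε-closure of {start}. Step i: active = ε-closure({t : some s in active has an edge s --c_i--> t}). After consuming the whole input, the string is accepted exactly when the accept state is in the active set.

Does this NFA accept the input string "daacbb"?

initial (ε-close {0}): {0,2}
'd' @ 1: {}  — state set empty
rest 'aacbb' ignored (set empty)
after full input: {}  (accept=1 not in)

Answer: REJECT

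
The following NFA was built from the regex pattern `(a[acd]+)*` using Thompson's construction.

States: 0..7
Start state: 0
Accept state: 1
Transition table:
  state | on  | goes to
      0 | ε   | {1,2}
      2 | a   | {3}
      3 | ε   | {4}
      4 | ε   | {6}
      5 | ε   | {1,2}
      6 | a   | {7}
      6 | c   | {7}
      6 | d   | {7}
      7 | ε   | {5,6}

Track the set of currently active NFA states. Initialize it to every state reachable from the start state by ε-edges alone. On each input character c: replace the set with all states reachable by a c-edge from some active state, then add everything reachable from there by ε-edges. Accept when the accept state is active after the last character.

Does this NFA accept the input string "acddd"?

initial (ε-close {0}): {0,1,2}
'a' @ 1: {3,4,6}
'c' @ 2: {1,2,5,6,7}  (accept∈set)
'd' @ 3: {1,2,5,6,7}  (accept∈set)
'd' @ 4: {1,2,5,6,7}  (accept∈set)
'd' @ 5: {1,2,5,6,7}  (accept∈set)
after full input: {1,2,5,6,7}  (accept=1 in)

Answer: ACCEPT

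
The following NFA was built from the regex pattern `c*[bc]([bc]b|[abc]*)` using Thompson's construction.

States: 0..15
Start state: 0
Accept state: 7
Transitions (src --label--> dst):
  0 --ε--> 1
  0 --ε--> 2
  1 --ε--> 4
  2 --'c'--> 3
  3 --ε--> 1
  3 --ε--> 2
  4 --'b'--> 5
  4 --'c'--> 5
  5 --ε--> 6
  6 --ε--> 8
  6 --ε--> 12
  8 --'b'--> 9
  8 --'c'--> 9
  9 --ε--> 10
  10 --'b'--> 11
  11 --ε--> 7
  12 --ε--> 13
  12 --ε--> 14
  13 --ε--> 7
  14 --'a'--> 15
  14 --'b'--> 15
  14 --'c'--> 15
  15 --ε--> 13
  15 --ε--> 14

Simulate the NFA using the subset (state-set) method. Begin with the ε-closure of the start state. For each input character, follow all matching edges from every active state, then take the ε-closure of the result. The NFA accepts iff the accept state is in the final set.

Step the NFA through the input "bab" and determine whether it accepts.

Answer: ACCEPT

Steps:
initial (ε-close {0}): {0,1,2,4}
'b' @ 1: {5,6,7,8,12,13,14}  (accept∈set)
'a' @ 2: {7,13,14,15}  (accept∈set)
'b' @ 3: {7,13,14,15}  (accept∈set)
final: {7,13,14,15}; accept 7 in set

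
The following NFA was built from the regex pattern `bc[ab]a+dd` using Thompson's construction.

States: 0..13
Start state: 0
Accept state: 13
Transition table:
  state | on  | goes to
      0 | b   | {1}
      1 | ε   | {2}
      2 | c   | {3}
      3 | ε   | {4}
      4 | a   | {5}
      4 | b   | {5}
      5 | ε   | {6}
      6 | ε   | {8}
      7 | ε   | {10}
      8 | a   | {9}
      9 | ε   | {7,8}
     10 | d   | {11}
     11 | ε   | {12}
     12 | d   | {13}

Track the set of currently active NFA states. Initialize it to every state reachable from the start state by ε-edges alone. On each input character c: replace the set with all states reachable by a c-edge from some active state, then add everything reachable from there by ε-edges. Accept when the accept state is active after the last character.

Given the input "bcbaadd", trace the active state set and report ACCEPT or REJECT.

Answer: ACCEPT

Steps:
S₀ = ε-closure({0}) = {0}
'b' @ 1: {1,2}
'c' @ 2: {3,4}
'b' @ 3: {5,6,8}
'a' @ 4: {7,8,9,10}
'a' @ 5: {7,8,9,10}
'd' @ 6: {11,12}
'd' @ 7: {13}  [accepting]
after full input: {13}  (accept=13 in)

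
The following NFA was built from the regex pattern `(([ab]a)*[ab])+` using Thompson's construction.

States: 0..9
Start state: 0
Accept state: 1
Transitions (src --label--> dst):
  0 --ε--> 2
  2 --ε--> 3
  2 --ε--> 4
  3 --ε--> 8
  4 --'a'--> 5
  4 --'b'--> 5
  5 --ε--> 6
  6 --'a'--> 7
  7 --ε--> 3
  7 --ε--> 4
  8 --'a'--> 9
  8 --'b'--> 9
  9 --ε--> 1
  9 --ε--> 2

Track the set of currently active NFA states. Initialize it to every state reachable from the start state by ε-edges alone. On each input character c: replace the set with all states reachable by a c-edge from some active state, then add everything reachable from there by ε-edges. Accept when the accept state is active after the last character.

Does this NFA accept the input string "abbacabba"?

Answer: REJECT

Derivation:
start: ε-closure({0}) = {0,2,3,4,8}
'a' @ 1: {1,2,3,4,5,6,8,9}  [accepting]
'b' @ 2: {1,2,3,4,5,6,8,9}  [accepting]
'b' @ 3: {1,2,3,4,5,6,8,9}  [accepting]
'a' @ 4: {1,2,3,4,5,6,7,8,9}  [accepting]
'c' @ 5: {}  — no active states
rest 'abba' ignored (set empty)
final: {}; accept 1 not in set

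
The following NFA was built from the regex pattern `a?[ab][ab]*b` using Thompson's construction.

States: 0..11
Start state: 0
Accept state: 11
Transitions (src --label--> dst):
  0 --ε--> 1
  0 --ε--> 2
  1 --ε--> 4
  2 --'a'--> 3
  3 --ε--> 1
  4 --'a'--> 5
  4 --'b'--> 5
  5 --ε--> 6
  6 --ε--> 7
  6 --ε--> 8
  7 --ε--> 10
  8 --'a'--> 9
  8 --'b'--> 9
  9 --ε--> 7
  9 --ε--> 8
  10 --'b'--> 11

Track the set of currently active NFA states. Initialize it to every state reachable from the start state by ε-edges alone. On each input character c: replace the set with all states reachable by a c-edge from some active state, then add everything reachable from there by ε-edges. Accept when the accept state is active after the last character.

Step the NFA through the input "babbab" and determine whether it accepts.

initial (ε-close {0}): {0,1,2,4}
'b' @ 1: {5,6,7,8,10}
'a' @ 2: {7,8,9,10}
'b' @ 3: {7,8,9,10,11}  (accept∈set)
'b' @ 4: {7,8,9,10,11}  (accept∈set)
'a' @ 5: {7,8,9,10}
'b' @ 6: {7,8,9,10,11}  (accept∈set)
after full input: {7,8,9,10,11}  (accept=11 in)

Answer: ACCEPT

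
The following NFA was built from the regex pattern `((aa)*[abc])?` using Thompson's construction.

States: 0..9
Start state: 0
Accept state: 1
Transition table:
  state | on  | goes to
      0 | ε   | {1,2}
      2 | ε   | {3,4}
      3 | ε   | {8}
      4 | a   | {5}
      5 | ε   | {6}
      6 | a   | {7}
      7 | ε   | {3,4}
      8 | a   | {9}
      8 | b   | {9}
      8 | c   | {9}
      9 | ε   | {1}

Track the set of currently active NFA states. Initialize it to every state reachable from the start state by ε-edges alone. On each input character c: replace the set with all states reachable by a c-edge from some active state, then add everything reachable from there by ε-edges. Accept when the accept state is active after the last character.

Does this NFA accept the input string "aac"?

S₀ = ε-closure({0}) = {0,1,2,3,4,8}
'a' @ 1: {1,5,6,9}  (accept∈set)
'a' @ 2: {3,4,7,8}
'c' @ 3: {1,9}  (accept∈set)
final: {1,9}; accept 1 in set

Answer: ACCEPT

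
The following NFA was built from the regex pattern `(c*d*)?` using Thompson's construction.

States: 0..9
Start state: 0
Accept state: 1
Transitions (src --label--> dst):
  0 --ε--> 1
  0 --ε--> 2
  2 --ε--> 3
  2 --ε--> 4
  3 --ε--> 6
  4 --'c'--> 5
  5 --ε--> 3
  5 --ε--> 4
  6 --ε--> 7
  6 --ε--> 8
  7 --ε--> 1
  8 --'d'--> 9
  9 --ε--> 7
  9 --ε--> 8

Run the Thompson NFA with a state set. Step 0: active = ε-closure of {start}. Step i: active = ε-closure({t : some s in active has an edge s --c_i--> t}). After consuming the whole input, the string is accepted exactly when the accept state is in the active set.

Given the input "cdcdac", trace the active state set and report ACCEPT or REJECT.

Answer: REJECT

Derivation:
S₀ = ε-closure({0}) = {0,1,2,3,4,6,7,8}
'c' @ 1: {1,3,4,5,6,7,8}  ✓accept
'd' @ 2: {1,7,8,9}  ✓accept
'c' @ 3: {}  — dead — no transitions
rest 'dac' ignored (set empty)
end set {} — state 1 not in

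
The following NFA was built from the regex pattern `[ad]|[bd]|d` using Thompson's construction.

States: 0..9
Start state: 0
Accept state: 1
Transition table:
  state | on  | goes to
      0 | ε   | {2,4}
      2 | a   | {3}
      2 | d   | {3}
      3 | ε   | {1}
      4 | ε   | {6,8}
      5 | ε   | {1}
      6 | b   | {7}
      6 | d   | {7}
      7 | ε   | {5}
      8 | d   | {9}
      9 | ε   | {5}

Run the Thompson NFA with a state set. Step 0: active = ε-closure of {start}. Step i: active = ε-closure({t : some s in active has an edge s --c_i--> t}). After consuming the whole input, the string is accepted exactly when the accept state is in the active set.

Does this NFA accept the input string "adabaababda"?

initial (ε-close {0}): {0,2,4,6,8}
'a' @ 1: {1,3}  [accepting]
'd' @ 2: {}  — dead — no transitions
rest 'abaababda' ignored (set empty)
final: {}; accept 1 not in set

Answer: REJECT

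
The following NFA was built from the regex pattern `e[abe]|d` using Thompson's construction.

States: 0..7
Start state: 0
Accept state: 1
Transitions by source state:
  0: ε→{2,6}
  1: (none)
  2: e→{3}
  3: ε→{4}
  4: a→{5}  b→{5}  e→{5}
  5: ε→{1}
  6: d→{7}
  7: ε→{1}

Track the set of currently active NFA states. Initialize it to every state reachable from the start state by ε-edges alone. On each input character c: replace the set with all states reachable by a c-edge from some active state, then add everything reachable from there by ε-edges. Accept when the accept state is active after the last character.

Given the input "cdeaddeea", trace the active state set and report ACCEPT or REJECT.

S₀ = ε-closure({0}) = {0,2,6}
'c' @ 1: {}  — no active states
rest 'deaddeea' ignored (set empty)
final: {}; accept 1 not in set

Answer: REJECT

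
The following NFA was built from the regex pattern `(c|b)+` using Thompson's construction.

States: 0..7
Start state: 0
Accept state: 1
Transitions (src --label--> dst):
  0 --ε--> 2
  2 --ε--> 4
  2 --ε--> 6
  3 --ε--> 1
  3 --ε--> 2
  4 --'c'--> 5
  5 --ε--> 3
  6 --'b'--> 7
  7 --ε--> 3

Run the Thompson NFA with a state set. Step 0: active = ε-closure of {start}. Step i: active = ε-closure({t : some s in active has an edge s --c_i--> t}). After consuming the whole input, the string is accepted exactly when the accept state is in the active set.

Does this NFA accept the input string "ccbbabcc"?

initial (ε-close {0}): {0,2,4,6}
'c' @ 1: {1,2,3,4,5,6}  (accept∈set)
'c' @ 2: {1,2,3,4,5,6}  (accept∈set)
'b' @ 3: {1,2,3,4,6,7}  (accept∈set)
'b' @ 4: {1,2,3,4,6,7}  (accept∈set)
'a' @ 5: {}  — state set empty
rest 'bcc' ignored (set empty)
after full input: {}  (accept=1 not in)

Answer: REJECT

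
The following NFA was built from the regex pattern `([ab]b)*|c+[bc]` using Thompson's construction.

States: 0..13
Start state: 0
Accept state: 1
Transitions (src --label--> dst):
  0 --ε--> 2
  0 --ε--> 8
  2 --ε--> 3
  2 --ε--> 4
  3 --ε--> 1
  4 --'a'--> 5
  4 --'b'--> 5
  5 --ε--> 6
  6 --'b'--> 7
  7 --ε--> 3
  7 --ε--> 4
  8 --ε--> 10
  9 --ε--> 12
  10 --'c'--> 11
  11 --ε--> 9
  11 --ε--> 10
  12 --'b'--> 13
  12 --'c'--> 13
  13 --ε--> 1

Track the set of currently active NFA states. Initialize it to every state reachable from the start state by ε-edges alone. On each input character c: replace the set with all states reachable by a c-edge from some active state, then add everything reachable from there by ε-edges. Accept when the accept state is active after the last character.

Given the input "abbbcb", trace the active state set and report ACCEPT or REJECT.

start: ε-closure({0}) = {0,1,2,3,4,8,10}
'a' @ 1: {5,6}
'b' @ 2: {1,3,4,7}  (accept∈set)
'b' @ 3: {5,6}
'b' @ 4: {1,3,4,7}  (accept∈set)
'c' @ 5: {}  — state set empty
rest 'b' ignored (set empty)
after full input: {}  (accept=1 not in)

Answer: REJECT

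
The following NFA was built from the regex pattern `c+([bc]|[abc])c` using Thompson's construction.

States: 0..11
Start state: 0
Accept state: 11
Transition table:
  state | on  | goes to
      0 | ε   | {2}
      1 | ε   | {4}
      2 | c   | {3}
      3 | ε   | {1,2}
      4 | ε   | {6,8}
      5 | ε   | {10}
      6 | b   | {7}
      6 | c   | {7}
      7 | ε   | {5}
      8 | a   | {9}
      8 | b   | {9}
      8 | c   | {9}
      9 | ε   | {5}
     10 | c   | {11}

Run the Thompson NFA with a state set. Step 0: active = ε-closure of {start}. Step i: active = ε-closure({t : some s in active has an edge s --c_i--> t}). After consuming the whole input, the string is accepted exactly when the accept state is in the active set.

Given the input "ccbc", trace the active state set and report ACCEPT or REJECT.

Answer: ACCEPT

Steps:
start: ε-closure({0}) = {0,2}
'c' @ 1: {1,2,3,4,6,8}
'c' @ 2: {1,2,3,4,5,6,7,8,9,10}
'b' @ 3: {5,7,9,10}
'c' @ 4: {11}  (accept∈set)
final: {11}; accept 11 in set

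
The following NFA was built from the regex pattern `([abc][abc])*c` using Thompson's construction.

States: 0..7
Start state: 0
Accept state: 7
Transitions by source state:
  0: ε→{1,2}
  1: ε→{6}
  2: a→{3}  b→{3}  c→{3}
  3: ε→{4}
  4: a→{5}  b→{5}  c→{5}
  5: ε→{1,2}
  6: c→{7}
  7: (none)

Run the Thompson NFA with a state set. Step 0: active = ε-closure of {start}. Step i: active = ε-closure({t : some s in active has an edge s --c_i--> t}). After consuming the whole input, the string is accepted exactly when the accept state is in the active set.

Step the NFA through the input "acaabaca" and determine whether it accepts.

Answer: REJECT

Derivation:
S₀ = ε-closure({0}) = {0,1,2,6}
'a' @ 1: {3,4}
'c' @ 2: {1,2,5,6}
'a' @ 3: {3,4}
'a' @ 4: {1,2,5,6}
'b' @ 5: {3,4}
'a' @ 6: {1,2,5,6}
'c' @ 7: {3,4,7}  ✓accept
'a' @ 8: {1,2,5,6}
after full input: {1,2,5,6}  (accept=7 not in)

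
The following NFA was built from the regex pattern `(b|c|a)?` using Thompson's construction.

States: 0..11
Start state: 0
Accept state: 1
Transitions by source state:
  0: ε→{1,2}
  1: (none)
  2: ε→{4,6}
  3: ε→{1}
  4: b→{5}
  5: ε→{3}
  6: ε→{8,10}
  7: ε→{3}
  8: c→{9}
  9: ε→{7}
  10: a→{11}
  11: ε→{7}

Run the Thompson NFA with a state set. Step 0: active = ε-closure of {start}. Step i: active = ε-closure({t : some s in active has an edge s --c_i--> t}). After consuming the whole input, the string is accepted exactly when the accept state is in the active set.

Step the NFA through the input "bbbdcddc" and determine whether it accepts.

initial (ε-close {0}): {0,1,2,4,6,8,10}
'b' @ 1: {1,3,5}  ✓accept
'b' @ 2: {}  — state set empty
rest 'bdcddc' ignored (set empty)
end set {} — state 1 not in

Answer: REJECT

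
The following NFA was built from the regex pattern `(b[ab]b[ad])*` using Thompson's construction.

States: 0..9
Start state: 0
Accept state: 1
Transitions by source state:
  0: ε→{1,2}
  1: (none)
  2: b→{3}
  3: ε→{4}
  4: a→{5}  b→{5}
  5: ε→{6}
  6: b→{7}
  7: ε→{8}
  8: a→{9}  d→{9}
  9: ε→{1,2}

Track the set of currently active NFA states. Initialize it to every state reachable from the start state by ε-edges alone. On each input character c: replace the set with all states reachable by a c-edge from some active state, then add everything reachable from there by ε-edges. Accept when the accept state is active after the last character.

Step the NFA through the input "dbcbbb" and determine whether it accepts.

Answer: REJECT

Steps:
S₀ = ε-closure({0}) = {0,1,2}
'd' @ 1: {}  — no active states
rest 'bcbbb' ignored (set empty)
end set {} — state 1 not in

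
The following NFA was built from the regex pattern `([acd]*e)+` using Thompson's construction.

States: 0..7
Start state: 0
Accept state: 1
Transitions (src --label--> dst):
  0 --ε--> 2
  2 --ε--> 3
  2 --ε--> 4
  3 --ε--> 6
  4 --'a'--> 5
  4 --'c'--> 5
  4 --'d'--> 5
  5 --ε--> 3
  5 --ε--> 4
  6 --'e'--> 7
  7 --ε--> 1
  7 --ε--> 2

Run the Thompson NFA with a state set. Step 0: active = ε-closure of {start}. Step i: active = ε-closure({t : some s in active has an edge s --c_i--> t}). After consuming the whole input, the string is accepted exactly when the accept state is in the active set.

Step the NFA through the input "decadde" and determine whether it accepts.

Answer: ACCEPT

Trace:
initial (ε-close {0}): {0,2,3,4,6}
'd' @ 1: {3,4,5,6}
'e' @ 2: {1,2,3,4,6,7}  ✓accept
'c' @ 3: {3,4,5,6}
'a' @ 4: {3,4,5,6}
'd' @ 5: {3,4,5,6}
'd' @ 6: {3,4,5,6}
'e' @ 7: {1,2,3,4,6,7}  ✓accept
end set {1,2,3,4,6,7} — state 1 in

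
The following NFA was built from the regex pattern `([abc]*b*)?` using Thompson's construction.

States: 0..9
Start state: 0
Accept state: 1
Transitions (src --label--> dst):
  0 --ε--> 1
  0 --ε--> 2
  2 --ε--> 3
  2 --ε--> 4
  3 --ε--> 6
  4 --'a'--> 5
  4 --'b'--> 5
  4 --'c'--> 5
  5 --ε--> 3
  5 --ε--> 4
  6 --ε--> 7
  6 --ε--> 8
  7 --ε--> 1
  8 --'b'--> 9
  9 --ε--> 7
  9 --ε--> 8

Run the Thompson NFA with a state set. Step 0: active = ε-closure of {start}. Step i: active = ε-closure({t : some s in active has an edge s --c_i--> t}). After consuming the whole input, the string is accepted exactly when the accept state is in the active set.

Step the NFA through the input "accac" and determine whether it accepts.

S₀ = ε-closure({0}) = {0,1,2,3,4,6,7,8}
'a' @ 1: {1,3,4,5,6,7,8}  (accept∈set)
'c' @ 2: {1,3,4,5,6,7,8}  (accept∈set)
'c' @ 3: {1,3,4,5,6,7,8}  (accept∈set)
'a' @ 4: {1,3,4,5,6,7,8}  (accept∈set)
'c' @ 5: {1,3,4,5,6,7,8}  (accept∈set)
end set {1,3,4,5,6,7,8} — state 1 in

Answer: ACCEPT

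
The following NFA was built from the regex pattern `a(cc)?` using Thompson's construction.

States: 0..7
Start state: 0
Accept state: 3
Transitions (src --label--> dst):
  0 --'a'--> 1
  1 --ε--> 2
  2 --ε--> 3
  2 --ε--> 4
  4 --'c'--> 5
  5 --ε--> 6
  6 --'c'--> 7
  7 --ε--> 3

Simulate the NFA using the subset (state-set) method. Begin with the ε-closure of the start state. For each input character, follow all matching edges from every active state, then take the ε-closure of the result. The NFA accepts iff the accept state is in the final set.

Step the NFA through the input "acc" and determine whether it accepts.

Answer: ACCEPT

Trace:
start: ε-closure({0}) = {0}
'a' @ 1: {1,2,3,4}  ✓accept
'c' @ 2: {5,6}
'c' @ 3: {3,7}  ✓accept
end set {3,7} — state 3 in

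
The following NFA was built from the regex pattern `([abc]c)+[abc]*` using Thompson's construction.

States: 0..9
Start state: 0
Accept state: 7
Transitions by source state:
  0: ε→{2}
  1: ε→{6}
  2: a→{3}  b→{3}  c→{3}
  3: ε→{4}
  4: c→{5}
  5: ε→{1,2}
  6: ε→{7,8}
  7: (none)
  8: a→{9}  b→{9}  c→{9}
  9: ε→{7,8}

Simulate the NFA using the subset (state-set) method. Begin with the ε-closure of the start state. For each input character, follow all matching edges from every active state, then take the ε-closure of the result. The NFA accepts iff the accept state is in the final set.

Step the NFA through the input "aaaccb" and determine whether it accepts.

S₀ = ε-closure({0}) = {0,2}
'a' @ 1: {3,4}
'a' @ 2: {}  — dead — no transitions
rest 'accb' ignored (set empty)
after full input: {}  (accept=7 not in)

Answer: REJECT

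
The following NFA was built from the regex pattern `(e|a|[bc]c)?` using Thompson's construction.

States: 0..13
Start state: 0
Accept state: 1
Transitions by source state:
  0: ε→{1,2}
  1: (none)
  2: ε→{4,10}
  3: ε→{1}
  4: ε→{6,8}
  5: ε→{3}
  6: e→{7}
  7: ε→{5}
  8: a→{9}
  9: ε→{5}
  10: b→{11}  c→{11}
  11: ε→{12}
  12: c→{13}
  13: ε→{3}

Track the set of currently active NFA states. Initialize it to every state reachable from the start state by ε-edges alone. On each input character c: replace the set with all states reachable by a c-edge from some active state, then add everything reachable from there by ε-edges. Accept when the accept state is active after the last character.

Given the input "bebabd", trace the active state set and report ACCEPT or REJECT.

Answer: REJECT

Steps:
S₀ = ε-closure({0}) = {0,1,2,4,6,8,10}
'b' @ 1: {11,12}
'e' @ 2: {}  — dead — no transitions
rest 'babd' ignored (set empty)
after full input: {}  (accept=1 not in)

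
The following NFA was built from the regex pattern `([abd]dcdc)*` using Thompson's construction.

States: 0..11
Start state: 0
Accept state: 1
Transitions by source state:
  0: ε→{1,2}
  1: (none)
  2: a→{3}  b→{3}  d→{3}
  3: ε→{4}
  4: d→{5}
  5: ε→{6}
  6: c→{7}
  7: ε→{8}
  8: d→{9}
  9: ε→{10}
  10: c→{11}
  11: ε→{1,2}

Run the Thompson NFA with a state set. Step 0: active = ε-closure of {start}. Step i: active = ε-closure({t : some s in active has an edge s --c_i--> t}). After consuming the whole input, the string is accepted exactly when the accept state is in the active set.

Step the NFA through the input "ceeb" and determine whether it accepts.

Answer: REJECT

Steps:
S₀ = ε-closure({0}) = {0,1,2}
'c' @ 1: {}  — no active states
rest 'eeb' ignored (set empty)
end set {} — state 1 not in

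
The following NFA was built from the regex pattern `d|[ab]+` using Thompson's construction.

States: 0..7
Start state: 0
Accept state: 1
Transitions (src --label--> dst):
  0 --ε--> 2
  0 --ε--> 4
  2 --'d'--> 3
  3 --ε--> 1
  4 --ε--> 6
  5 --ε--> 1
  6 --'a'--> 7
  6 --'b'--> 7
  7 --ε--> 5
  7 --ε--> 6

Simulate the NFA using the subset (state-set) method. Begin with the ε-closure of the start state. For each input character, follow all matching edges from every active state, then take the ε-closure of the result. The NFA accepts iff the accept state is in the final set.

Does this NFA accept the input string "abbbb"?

start: ε-closure({0}) = {0,2,4,6}
'a' @ 1: {1,5,6,7}  (accept∈set)
'b' @ 2: {1,5,6,7}  (accept∈set)
'b' @ 3: {1,5,6,7}  (accept∈set)
'b' @ 4: {1,5,6,7}  (accept∈set)
'b' @ 5: {1,5,6,7}  (accept∈set)
after full input: {1,5,6,7}  (accept=1 in)

Answer: ACCEPT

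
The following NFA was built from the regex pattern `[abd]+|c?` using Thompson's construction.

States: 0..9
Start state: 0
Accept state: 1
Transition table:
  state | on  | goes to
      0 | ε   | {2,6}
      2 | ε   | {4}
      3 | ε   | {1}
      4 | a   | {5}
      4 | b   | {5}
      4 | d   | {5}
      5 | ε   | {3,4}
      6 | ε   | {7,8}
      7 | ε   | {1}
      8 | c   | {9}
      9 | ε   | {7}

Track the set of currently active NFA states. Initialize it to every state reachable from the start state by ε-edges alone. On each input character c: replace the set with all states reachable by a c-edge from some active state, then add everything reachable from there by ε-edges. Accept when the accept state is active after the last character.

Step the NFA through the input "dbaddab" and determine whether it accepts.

Answer: ACCEPT

Derivation:
S₀ = ε-closure({0}) = {0,1,2,4,6,7,8}
'd' @ 1: {1,3,4,5}  (accept∈set)
'b' @ 2: {1,3,4,5}  (accept∈set)
'a' @ 3: {1,3,4,5}  (accept∈set)
'd' @ 4: {1,3,4,5}  (accept∈set)
'd' @ 5: {1,3,4,5}  (accept∈set)
'a' @ 6: {1,3,4,5}  (accept∈set)
'b' @ 7: {1,3,4,5}  (accept∈set)
end set {1,3,4,5} — state 1 in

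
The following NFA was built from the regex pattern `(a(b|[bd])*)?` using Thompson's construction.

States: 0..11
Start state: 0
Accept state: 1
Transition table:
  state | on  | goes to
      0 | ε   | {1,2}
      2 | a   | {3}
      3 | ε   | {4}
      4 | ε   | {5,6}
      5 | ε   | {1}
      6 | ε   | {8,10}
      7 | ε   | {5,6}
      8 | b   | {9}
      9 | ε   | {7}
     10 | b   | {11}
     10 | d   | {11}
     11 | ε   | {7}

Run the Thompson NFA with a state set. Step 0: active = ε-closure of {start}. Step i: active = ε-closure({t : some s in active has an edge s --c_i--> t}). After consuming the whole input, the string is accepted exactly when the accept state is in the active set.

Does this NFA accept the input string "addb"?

Answer: ACCEPT

Steps:
initial (ε-close {0}): {0,1,2}
'a' @ 1: {1,3,4,5,6,8,10}  ✓accept
'd' @ 2: {1,5,6,7,8,10,11}  ✓accept
'd' @ 3: {1,5,6,7,8,10,11}  ✓accept
'b' @ 4: {1,5,6,7,8,9,10,11}  ✓accept
final: {1,5,6,7,8,9,10,11}; accept 1 in set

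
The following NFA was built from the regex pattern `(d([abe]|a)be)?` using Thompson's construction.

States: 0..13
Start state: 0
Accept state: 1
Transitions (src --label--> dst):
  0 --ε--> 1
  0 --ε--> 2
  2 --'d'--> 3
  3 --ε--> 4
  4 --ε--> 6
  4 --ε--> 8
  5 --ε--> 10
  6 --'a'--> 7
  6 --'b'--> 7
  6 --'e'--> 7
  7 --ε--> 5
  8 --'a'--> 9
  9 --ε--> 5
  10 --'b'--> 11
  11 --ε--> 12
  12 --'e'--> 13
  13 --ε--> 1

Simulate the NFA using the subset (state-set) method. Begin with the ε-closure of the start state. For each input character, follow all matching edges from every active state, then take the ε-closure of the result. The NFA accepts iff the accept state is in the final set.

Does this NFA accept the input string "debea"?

S₀ = ε-closure({0}) = {0,1,2}
'd' @ 1: {3,4,6,8}
'e' @ 2: {5,7,10}
'b' @ 3: {11,12}
'e' @ 4: {1,13}  [accepting]
'a' @ 5: {}  — no active states
after full input: {}  (accept=1 not in)

Answer: REJECT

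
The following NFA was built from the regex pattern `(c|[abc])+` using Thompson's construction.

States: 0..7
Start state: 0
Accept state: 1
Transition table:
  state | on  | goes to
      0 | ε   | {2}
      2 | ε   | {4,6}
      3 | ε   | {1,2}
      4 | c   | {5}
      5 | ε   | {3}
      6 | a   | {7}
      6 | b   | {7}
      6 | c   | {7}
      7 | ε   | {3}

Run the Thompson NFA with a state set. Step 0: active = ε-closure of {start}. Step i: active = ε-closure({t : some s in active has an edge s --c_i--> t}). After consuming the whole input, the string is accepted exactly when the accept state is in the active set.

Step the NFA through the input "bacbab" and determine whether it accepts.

Answer: ACCEPT

Steps:
initial (ε-close {0}): {0,2,4,6}
'b' @ 1: {1,2,3,4,6,7}  [accepting]
'a' @ 2: {1,2,3,4,6,7}  [accepting]
'c' @ 3: {1,2,3,4,5,6,7}  [accepting]
'b' @ 4: {1,2,3,4,6,7}  [accepting]
'a' @ 5: {1,2,3,4,6,7}  [accepting]
'b' @ 6: {1,2,3,4,6,7}  [accepting]
after full input: {1,2,3,4,6,7}  (accept=1 in)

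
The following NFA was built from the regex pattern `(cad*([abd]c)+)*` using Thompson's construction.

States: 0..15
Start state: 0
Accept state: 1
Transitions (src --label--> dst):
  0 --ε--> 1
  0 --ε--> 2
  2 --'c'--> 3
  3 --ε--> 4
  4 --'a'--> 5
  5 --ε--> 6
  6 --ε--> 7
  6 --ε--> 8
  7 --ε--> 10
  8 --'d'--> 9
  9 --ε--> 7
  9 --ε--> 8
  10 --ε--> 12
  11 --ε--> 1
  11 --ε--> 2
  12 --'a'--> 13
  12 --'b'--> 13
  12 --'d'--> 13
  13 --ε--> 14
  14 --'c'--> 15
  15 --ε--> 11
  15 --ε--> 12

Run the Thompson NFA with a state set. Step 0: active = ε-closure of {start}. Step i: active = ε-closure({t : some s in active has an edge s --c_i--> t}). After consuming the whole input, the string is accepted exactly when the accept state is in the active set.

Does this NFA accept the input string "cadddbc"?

initial (ε-close {0}): {0,1,2}
'c' @ 1: {3,4}
'a' @ 2: {5,6,7,8,10,12}
'd' @ 3: {7,8,9,10,12,13,14}
'd' @ 4: {7,8,9,10,12,13,14}
'd' @ 5: {7,8,9,10,12,13,14}
'b' @ 6: {13,14}
'c' @ 7: {1,2,11,12,15}  [accepting]
after full input: {1,2,11,12,15}  (accept=1 in)

Answer: ACCEPT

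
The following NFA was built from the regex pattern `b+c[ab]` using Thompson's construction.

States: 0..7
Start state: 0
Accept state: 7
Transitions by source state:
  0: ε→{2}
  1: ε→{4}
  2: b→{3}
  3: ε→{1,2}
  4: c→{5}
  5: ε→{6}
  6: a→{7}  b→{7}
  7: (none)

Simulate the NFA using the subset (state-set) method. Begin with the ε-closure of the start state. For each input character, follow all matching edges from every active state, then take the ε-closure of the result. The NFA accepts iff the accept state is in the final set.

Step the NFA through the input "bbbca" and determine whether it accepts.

Answer: ACCEPT

Steps:
start: ε-closure({0}) = {0,2}
'b' @ 1: {1,2,3,4}
'b' @ 2: {1,2,3,4}
'b' @ 3: {1,2,3,4}
'c' @ 4: {5,6}
'a' @ 5: {7}  [accepting]
after full input: {7}  (accept=7 in)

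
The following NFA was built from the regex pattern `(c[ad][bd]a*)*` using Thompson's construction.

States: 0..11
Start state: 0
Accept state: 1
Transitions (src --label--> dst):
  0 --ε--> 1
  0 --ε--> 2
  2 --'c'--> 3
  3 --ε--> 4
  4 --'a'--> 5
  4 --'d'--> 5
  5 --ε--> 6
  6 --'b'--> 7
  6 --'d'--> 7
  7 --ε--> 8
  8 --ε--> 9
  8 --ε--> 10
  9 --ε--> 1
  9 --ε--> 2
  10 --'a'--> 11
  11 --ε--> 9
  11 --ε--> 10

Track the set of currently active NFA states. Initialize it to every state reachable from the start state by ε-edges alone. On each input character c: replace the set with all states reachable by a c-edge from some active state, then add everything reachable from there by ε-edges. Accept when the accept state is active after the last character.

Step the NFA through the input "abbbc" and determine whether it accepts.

S₀ = ε-closure({0}) = {0,1,2}
'a' @ 1: {}  — dead — no transitions
rest 'bbbc' ignored (set empty)
final: {}; accept 1 not in set

Answer: REJECT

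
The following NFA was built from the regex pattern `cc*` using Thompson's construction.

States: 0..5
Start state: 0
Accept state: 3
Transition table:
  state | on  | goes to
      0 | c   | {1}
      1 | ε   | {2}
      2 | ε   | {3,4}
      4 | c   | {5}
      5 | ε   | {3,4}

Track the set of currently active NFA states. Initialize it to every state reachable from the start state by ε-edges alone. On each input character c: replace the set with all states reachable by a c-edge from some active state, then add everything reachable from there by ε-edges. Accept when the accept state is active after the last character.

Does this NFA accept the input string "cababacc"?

Answer: REJECT

Derivation:
S₀ = ε-closure({0}) = {0}
'c' @ 1: {1,2,3,4}  (accept∈set)
'a' @ 2: {}  — dead — no transitions
rest 'babacc' ignored (set empty)
after full input: {}  (accept=3 not in)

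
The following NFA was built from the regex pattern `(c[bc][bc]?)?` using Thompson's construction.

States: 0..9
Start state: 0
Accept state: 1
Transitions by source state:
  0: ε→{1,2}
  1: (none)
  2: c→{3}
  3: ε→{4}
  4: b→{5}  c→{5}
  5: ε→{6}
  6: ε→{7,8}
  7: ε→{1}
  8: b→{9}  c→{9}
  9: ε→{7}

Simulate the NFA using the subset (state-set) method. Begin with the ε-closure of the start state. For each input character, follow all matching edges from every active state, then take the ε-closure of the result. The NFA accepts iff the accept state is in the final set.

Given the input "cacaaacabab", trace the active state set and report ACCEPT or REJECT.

initial (ε-close {0}): {0,1,2}
'c' @ 1: {3,4}
'a' @ 2: {}  — state set empty
rest 'caaacabab' ignored (set empty)
after full input: {}  (accept=1 not in)

Answer: REJECT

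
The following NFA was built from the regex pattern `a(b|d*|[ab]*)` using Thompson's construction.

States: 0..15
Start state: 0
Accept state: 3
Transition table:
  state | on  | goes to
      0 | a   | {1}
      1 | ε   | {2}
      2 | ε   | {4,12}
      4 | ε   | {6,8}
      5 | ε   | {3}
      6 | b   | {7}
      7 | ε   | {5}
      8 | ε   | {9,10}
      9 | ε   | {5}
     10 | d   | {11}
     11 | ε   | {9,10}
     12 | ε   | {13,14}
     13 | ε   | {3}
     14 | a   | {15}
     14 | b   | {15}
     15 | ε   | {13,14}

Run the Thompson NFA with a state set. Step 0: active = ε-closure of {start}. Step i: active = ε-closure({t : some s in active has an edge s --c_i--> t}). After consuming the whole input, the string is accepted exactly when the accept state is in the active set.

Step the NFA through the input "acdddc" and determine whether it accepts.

initial (ε-close {0}): {0}
'a' @ 1: {1,2,3,4,5,6,8,9,10,12,13,14}  (accept∈set)
'c' @ 2: {}  — state set empty
rest 'dddc' ignored (set empty)
final: {}; accept 3 not in set

Answer: REJECT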